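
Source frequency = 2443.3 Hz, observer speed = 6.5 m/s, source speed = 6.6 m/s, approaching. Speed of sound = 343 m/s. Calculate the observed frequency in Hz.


Given values:
  f_s = 2443.3 Hz, v_o = 6.5 m/s, v_s = 6.6 m/s
  Direction: approaching
Formula: f_o = f_s * (c + v_o) / (c - v_s)
Numerator: c + v_o = 343 + 6.5 = 349.5
Denominator: c - v_s = 343 - 6.6 = 336.4
f_o = 2443.3 * 349.5 / 336.4 = 2538.45

2538.45 Hz


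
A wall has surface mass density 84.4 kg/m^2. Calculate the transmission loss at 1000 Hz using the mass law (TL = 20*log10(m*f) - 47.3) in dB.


Given values:
  m = 84.4 kg/m^2, f = 1000 Hz
Formula: TL = 20 * log10(m * f) - 47.3
Compute m * f = 84.4 * 1000 = 84400.0
Compute log10(84400.0) = 4.926342
Compute 20 * 4.926342 = 98.5268
TL = 98.5268 - 47.3 = 51.23

51.23 dB


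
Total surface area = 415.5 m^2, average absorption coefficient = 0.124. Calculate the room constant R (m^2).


Given values:
  S = 415.5 m^2, alpha = 0.124
Formula: R = S * alpha / (1 - alpha)
Numerator: 415.5 * 0.124 = 51.522
Denominator: 1 - 0.124 = 0.876
R = 51.522 / 0.876 = 58.82

58.82 m^2


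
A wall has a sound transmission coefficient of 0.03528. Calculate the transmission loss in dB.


Given values:
  tau = 0.03528
Formula: TL = 10 * log10(1 / tau)
Compute 1 / tau = 1 / 0.03528 = 28.3447
Compute log10(28.3447) = 1.452472
TL = 10 * 1.452472 = 14.52

14.52 dB


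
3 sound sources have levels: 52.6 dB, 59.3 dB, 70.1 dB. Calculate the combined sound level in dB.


Formula: L_total = 10 * log10( sum(10^(Li/10)) )
  Source 1: 10^(52.6/10) = 181970.0859
  Source 2: 10^(59.3/10) = 851138.0382
  Source 3: 10^(70.1/10) = 10232929.9228
Sum of linear values = 11266038.0469
L_total = 10 * log10(11266038.0469) = 70.52

70.52 dB


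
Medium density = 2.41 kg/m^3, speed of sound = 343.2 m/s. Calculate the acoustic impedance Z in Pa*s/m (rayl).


Given values:
  rho = 2.41 kg/m^3
  c = 343.2 m/s
Formula: Z = rho * c
Z = 2.41 * 343.2
Z = 827.11

827.11 rayl


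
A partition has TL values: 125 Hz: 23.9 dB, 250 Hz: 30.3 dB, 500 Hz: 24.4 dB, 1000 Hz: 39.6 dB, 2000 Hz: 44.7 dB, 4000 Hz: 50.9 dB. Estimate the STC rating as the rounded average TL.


Given TL values at each frequency:
  125 Hz: 23.9 dB
  250 Hz: 30.3 dB
  500 Hz: 24.4 dB
  1000 Hz: 39.6 dB
  2000 Hz: 44.7 dB
  4000 Hz: 50.9 dB
Formula: STC ~ round(average of TL values)
Sum = 23.9 + 30.3 + 24.4 + 39.6 + 44.7 + 50.9 = 213.8
Average = 213.8 / 6 = 35.63
Rounded: 36

36


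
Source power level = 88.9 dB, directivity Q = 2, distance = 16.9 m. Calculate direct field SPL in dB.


Given values:
  Lw = 88.9 dB, Q = 2, r = 16.9 m
Formula: SPL = Lw + 10 * log10(Q / (4 * pi * r^2))
Compute 4 * pi * r^2 = 4 * pi * 16.9^2 = 3589.0811
Compute Q / denom = 2 / 3589.0811 = 0.00055725
Compute 10 * log10(0.00055725) = -32.5395
SPL = 88.9 + (-32.5395) = 56.36

56.36 dB


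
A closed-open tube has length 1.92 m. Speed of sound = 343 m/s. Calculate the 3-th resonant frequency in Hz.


Given values:
  Tube type: closed-open, L = 1.92 m, c = 343 m/s, n = 3
Formula: f_n = (2n - 1) * c / (4 * L)
Compute 2n - 1 = 2*3 - 1 = 5
Compute 4 * L = 4 * 1.92 = 7.68
f = 5 * 343 / 7.68
f = 223.31

223.31 Hz


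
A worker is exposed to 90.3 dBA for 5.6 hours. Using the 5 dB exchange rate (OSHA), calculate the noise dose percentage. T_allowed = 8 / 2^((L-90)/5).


Given values:
  L = 90.3 dBA, T = 5.6 hours
Formula: T_allowed = 8 / 2^((L - 90) / 5)
Compute exponent: (90.3 - 90) / 5 = 0.06
Compute 2^(0.06) = 1.042466
T_allowed = 8 / 1.042466 = 7.674111 hours
Dose = (T / T_allowed) * 100
Dose = (5.6 / 7.674111) * 100 = 72.97

72.97 %


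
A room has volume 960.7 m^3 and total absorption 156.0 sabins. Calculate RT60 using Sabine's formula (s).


Given values:
  V = 960.7 m^3
  A = 156.0 sabins
Formula: RT60 = 0.161 * V / A
Numerator: 0.161 * 960.7 = 154.6727
RT60 = 154.6727 / 156.0 = 0.991

0.991 s


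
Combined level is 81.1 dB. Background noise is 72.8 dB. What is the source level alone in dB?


Given values:
  L_total = 81.1 dB, L_bg = 72.8 dB
Formula: L_source = 10 * log10(10^(L_total/10) - 10^(L_bg/10))
Convert to linear:
  10^(81.1/10) = 128824955.1693
  10^(72.8/10) = 19054607.1796
Difference: 128824955.1693 - 19054607.1796 = 109770347.9897
L_source = 10 * log10(109770347.9897) = 80.4

80.4 dB


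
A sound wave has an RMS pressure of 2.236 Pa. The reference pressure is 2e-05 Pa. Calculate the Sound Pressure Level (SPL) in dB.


Given values:
  p = 2.236 Pa
  p_ref = 2e-05 Pa
Formula: SPL = 20 * log10(p / p_ref)
Compute ratio: p / p_ref = 2.236 / 2e-05 = 111800
Compute log10: log10(111800) = 5.048442
Multiply: SPL = 20 * 5.048442 = 100.97

100.97 dB


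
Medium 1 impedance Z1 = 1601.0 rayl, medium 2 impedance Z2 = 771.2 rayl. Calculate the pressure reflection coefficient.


Given values:
  Z1 = 1601.0 rayl, Z2 = 771.2 rayl
Formula: R = (Z2 - Z1) / (Z2 + Z1)
Numerator: Z2 - Z1 = 771.2 - 1601.0 = -829.8
Denominator: Z2 + Z1 = 771.2 + 1601.0 = 2372.2
R = -829.8 / 2372.2 = -0.3498

-0.3498


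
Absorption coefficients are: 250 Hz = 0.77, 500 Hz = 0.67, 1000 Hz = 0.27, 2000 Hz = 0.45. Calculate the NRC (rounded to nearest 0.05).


Given values:
  a_250 = 0.77, a_500 = 0.67
  a_1000 = 0.27, a_2000 = 0.45
Formula: NRC = (a250 + a500 + a1000 + a2000) / 4
Sum = 0.77 + 0.67 + 0.27 + 0.45 = 2.16
NRC = 2.16 / 4 = 0.54
Rounded to nearest 0.05: 0.55

0.55


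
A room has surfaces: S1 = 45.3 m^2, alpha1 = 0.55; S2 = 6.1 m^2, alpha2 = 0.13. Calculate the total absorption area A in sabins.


Given surfaces:
  Surface 1: 45.3 * 0.55 = 24.915
  Surface 2: 6.1 * 0.13 = 0.793
Formula: A = sum(Si * alpha_i)
A = 24.915 + 0.793
A = 25.71

25.71 sabins


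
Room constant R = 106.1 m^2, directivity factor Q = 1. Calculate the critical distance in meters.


Given values:
  R = 106.1 m^2, Q = 1
Formula: d_c = 0.141 * sqrt(Q * R)
Compute Q * R = 1 * 106.1 = 106.1
Compute sqrt(106.1) = 10.3005
d_c = 0.141 * 10.3005 = 1.452

1.452 m


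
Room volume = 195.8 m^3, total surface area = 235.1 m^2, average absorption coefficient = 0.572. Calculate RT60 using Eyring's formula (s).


Given values:
  V = 195.8 m^3, S = 235.1 m^2, alpha = 0.572
Formula: RT60 = 0.161 * V / (-S * ln(1 - alpha))
Compute ln(1 - 0.572) = ln(0.428) = -0.848632
Denominator: -235.1 * -0.848632 = 199.5134
Numerator: 0.161 * 195.8 = 31.5238
RT60 = 31.5238 / 199.5134 = 0.158

0.158 s


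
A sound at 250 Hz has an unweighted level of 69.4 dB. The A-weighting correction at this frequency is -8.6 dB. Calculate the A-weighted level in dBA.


Given values:
  SPL = 69.4 dB
  A-weighting at 250 Hz = -8.6 dB
Formula: L_A = SPL + A_weight
L_A = 69.4 + (-8.6)
L_A = 60.8

60.8 dBA


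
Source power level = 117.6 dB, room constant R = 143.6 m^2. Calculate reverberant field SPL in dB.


Given values:
  Lw = 117.6 dB, R = 143.6 m^2
Formula: SPL = Lw + 10 * log10(4 / R)
Compute 4 / R = 4 / 143.6 = 0.027855
Compute 10 * log10(0.027855) = -15.551
SPL = 117.6 + (-15.551) = 102.05

102.05 dB


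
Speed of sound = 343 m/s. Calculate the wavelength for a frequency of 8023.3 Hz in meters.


Given values:
  c = 343 m/s, f = 8023.3 Hz
Formula: lambda = c / f
lambda = 343 / 8023.3
lambda = 0.0428

0.0428 m


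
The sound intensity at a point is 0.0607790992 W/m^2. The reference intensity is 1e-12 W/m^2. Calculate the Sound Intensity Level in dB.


Given values:
  I = 0.0607790992 W/m^2
  I_ref = 1e-12 W/m^2
Formula: SIL = 10 * log10(I / I_ref)
Compute ratio: I / I_ref = 60779099200
Compute log10: log10(60779099200) = 10.783754
Multiply: SIL = 10 * 10.783754 = 107.84

107.84 dB


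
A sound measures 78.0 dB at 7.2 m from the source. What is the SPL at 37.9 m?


Given values:
  SPL1 = 78.0 dB, r1 = 7.2 m, r2 = 37.9 m
Formula: SPL2 = SPL1 - 20 * log10(r2 / r1)
Compute ratio: r2 / r1 = 37.9 / 7.2 = 5.2639
Compute log10: log10(5.2639) = 0.721308
Compute drop: 20 * 0.721308 = 14.4262
SPL2 = 78.0 - 14.4262 = 63.57

63.57 dB


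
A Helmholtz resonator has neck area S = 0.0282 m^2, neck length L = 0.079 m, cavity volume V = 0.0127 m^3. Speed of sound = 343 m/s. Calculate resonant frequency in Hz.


Given values:
  S = 0.0282 m^2, L = 0.079 m, V = 0.0127 m^3, c = 343 m/s
Formula: f = (c / (2*pi)) * sqrt(S / (V * L))
Compute V * L = 0.0127 * 0.079 = 0.0010033
Compute S / (V * L) = 0.0282 / 0.0010033 = 28.1072
Compute sqrt(28.1072) = 5.301622
Compute c / (2*pi) = 343 / 6.283185 = 54.590148
f = 54.590148 * 5.301622 = 289.42

289.42 Hz


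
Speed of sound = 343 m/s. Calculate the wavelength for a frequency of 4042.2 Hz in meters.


Given values:
  c = 343 m/s, f = 4042.2 Hz
Formula: lambda = c / f
lambda = 343 / 4042.2
lambda = 0.0849

0.0849 m


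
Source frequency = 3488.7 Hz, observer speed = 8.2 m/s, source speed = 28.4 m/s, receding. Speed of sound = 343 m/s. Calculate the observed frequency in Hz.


Given values:
  f_s = 3488.7 Hz, v_o = 8.2 m/s, v_s = 28.4 m/s
  Direction: receding
Formula: f_o = f_s * (c - v_o) / (c + v_s)
Numerator: c - v_o = 343 - 8.2 = 334.8
Denominator: c + v_s = 343 + 28.4 = 371.4
f_o = 3488.7 * 334.8 / 371.4 = 3144.9

3144.9 Hz


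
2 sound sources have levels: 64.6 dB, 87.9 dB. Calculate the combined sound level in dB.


Formula: L_total = 10 * log10( sum(10^(Li/10)) )
  Source 1: 10^(64.6/10) = 2884031.5031
  Source 2: 10^(87.9/10) = 616595001.8615
Sum of linear values = 619479033.3646
L_total = 10 * log10(619479033.3646) = 87.92

87.92 dB


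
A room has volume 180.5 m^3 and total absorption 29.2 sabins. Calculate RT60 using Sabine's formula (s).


Given values:
  V = 180.5 m^3
  A = 29.2 sabins
Formula: RT60 = 0.161 * V / A
Numerator: 0.161 * 180.5 = 29.0605
RT60 = 29.0605 / 29.2 = 0.995

0.995 s


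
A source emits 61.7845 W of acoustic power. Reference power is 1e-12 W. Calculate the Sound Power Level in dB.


Given values:
  W = 61.7845 W
  W_ref = 1e-12 W
Formula: SWL = 10 * log10(W / W_ref)
Compute ratio: W / W_ref = 61784500000000
Compute log10: log10(61784500000000) = 13.79088
Multiply: SWL = 10 * 13.79088 = 137.91

137.91 dB


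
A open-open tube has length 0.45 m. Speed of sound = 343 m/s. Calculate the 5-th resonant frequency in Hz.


Given values:
  Tube type: open-open, L = 0.45 m, c = 343 m/s, n = 5
Formula: f_n = n * c / (2 * L)
Compute 2 * L = 2 * 0.45 = 0.9
f = 5 * 343 / 0.9
f = 1905.56

1905.56 Hz


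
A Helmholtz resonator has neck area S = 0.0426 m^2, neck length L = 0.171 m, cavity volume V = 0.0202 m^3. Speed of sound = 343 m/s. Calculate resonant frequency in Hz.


Given values:
  S = 0.0426 m^2, L = 0.171 m, V = 0.0202 m^3, c = 343 m/s
Formula: f = (c / (2*pi)) * sqrt(S / (V * L))
Compute V * L = 0.0202 * 0.171 = 0.0034542
Compute S / (V * L) = 0.0426 / 0.0034542 = 12.3328
Compute sqrt(12.3328) = 3.511809
Compute c / (2*pi) = 343 / 6.283185 = 54.590148
f = 54.590148 * 3.511809 = 191.71

191.71 Hz


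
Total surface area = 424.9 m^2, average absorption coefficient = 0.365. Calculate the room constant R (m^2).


Given values:
  S = 424.9 m^2, alpha = 0.365
Formula: R = S * alpha / (1 - alpha)
Numerator: 424.9 * 0.365 = 155.0885
Denominator: 1 - 0.365 = 0.635
R = 155.0885 / 0.635 = 244.23

244.23 m^2


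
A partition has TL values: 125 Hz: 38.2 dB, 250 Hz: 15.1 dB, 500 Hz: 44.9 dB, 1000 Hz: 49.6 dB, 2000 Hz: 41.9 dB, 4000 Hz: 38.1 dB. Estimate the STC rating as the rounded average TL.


Given TL values at each frequency:
  125 Hz: 38.2 dB
  250 Hz: 15.1 dB
  500 Hz: 44.9 dB
  1000 Hz: 49.6 dB
  2000 Hz: 41.9 dB
  4000 Hz: 38.1 dB
Formula: STC ~ round(average of TL values)
Sum = 38.2 + 15.1 + 44.9 + 49.6 + 41.9 + 38.1 = 227.8
Average = 227.8 / 6 = 37.97
Rounded: 38

38


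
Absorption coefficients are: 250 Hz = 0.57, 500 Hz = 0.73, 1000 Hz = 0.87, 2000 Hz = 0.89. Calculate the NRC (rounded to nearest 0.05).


Given values:
  a_250 = 0.57, a_500 = 0.73
  a_1000 = 0.87, a_2000 = 0.89
Formula: NRC = (a250 + a500 + a1000 + a2000) / 4
Sum = 0.57 + 0.73 + 0.87 + 0.89 = 3.06
NRC = 3.06 / 4 = 0.765
Rounded to nearest 0.05: 0.75

0.75


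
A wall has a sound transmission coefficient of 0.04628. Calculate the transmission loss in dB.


Given values:
  tau = 0.04628
Formula: TL = 10 * log10(1 / tau)
Compute 1 / tau = 1 / 0.04628 = 21.6076
Compute log10(21.6076) = 1.334607
TL = 10 * 1.334607 = 13.35

13.35 dB


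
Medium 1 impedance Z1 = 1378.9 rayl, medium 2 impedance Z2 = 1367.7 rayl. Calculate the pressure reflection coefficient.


Given values:
  Z1 = 1378.9 rayl, Z2 = 1367.7 rayl
Formula: R = (Z2 - Z1) / (Z2 + Z1)
Numerator: Z2 - Z1 = 1367.7 - 1378.9 = -11.2
Denominator: Z2 + Z1 = 1367.7 + 1378.9 = 2746.6
R = -11.2 / 2746.6 = -0.0041

-0.0041


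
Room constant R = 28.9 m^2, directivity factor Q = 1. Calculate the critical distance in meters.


Given values:
  R = 28.9 m^2, Q = 1
Formula: d_c = 0.141 * sqrt(Q * R)
Compute Q * R = 1 * 28.9 = 28.9
Compute sqrt(28.9) = 5.3759
d_c = 0.141 * 5.3759 = 0.758

0.758 m


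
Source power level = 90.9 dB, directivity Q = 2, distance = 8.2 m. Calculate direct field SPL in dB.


Given values:
  Lw = 90.9 dB, Q = 2, r = 8.2 m
Formula: SPL = Lw + 10 * log10(Q / (4 * pi * r^2))
Compute 4 * pi * r^2 = 4 * pi * 8.2^2 = 844.9628
Compute Q / denom = 2 / 844.9628 = 0.00236697
Compute 10 * log10(0.00236697) = -26.2581
SPL = 90.9 + (-26.2581) = 64.64

64.64 dB


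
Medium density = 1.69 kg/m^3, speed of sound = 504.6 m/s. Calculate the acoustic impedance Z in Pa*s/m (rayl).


Given values:
  rho = 1.69 kg/m^3
  c = 504.6 m/s
Formula: Z = rho * c
Z = 1.69 * 504.6
Z = 852.77

852.77 rayl


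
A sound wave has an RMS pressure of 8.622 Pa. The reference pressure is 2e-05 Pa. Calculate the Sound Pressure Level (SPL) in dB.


Given values:
  p = 8.622 Pa
  p_ref = 2e-05 Pa
Formula: SPL = 20 * log10(p / p_ref)
Compute ratio: p / p_ref = 8.622 / 2e-05 = 431100
Compute log10: log10(431100) = 5.634578
Multiply: SPL = 20 * 5.634578 = 112.69

112.69 dB


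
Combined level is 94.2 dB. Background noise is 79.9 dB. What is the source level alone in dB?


Given values:
  L_total = 94.2 dB, L_bg = 79.9 dB
Formula: L_source = 10 * log10(10^(L_total/10) - 10^(L_bg/10))
Convert to linear:
  10^(94.2/10) = 2630267991.8954
  10^(79.9/10) = 97723722.0956
Difference: 2630267991.8954 - 97723722.0956 = 2532544269.7998
L_source = 10 * log10(2532544269.7998) = 94.04

94.04 dB


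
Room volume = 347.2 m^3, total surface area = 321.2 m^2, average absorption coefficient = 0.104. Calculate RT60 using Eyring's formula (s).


Given values:
  V = 347.2 m^3, S = 321.2 m^2, alpha = 0.104
Formula: RT60 = 0.161 * V / (-S * ln(1 - alpha))
Compute ln(1 - 0.104) = ln(0.896) = -0.109815
Denominator: -321.2 * -0.109815 = 35.2726
Numerator: 0.161 * 347.2 = 55.8992
RT60 = 55.8992 / 35.2726 = 1.585

1.585 s


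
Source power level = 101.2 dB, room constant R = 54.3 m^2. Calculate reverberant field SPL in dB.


Given values:
  Lw = 101.2 dB, R = 54.3 m^2
Formula: SPL = Lw + 10 * log10(4 / R)
Compute 4 / R = 4 / 54.3 = 0.073665
Compute 10 * log10(0.073665) = -11.3274
SPL = 101.2 + (-11.3274) = 89.87

89.87 dB


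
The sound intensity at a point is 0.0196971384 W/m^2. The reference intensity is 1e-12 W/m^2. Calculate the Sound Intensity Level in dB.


Given values:
  I = 0.0196971384 W/m^2
  I_ref = 1e-12 W/m^2
Formula: SIL = 10 * log10(I / I_ref)
Compute ratio: I / I_ref = 19697138400
Compute log10: log10(19697138400) = 10.294403
Multiply: SIL = 10 * 10.294403 = 102.94

102.94 dB


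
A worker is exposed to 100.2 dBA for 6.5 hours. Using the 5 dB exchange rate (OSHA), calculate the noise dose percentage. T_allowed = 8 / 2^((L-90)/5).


Given values:
  L = 100.2 dBA, T = 6.5 hours
Formula: T_allowed = 8 / 2^((L - 90) / 5)
Compute exponent: (100.2 - 90) / 5 = 2.04
Compute 2^(2.04) = 4.112455
T_allowed = 8 / 4.112455 = 1.94531 hours
Dose = (T / T_allowed) * 100
Dose = (6.5 / 1.94531) * 100 = 334.14

334.14 %


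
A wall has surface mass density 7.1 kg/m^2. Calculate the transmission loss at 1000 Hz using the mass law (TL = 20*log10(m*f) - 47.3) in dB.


Given values:
  m = 7.1 kg/m^2, f = 1000 Hz
Formula: TL = 20 * log10(m * f) - 47.3
Compute m * f = 7.1 * 1000 = 7100.0
Compute log10(7100.0) = 3.851258
Compute 20 * 3.851258 = 77.0252
TL = 77.0252 - 47.3 = 29.73

29.73 dB


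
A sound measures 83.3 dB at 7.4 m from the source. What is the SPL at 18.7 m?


Given values:
  SPL1 = 83.3 dB, r1 = 7.4 m, r2 = 18.7 m
Formula: SPL2 = SPL1 - 20 * log10(r2 / r1)
Compute ratio: r2 / r1 = 18.7 / 7.4 = 2.527
Compute log10: log10(2.527) = 0.402605
Compute drop: 20 * 0.402605 = 8.0521
SPL2 = 83.3 - 8.0521 = 75.25

75.25 dB


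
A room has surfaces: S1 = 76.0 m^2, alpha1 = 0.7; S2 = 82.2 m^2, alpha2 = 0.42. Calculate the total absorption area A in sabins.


Given surfaces:
  Surface 1: 76.0 * 0.7 = 53.2
  Surface 2: 82.2 * 0.42 = 34.524
Formula: A = sum(Si * alpha_i)
A = 53.2 + 34.524
A = 87.72

87.72 sabins


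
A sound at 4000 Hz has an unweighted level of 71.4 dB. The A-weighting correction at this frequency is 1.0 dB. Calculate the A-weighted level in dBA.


Given values:
  SPL = 71.4 dB
  A-weighting at 4000 Hz = 1.0 dB
Formula: L_A = SPL + A_weight
L_A = 71.4 + (1.0)
L_A = 72.4

72.4 dBA


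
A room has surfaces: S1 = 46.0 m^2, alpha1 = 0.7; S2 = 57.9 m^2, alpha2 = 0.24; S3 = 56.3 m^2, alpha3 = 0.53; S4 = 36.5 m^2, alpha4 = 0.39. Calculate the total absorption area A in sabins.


Given surfaces:
  Surface 1: 46.0 * 0.7 = 32.2
  Surface 2: 57.9 * 0.24 = 13.896
  Surface 3: 56.3 * 0.53 = 29.839
  Surface 4: 36.5 * 0.39 = 14.235
Formula: A = sum(Si * alpha_i)
A = 32.2 + 13.896 + 29.839 + 14.235
A = 90.17

90.17 sabins


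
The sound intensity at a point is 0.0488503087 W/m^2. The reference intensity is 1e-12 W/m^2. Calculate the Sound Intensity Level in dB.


Given values:
  I = 0.0488503087 W/m^2
  I_ref = 1e-12 W/m^2
Formula: SIL = 10 * log10(I / I_ref)
Compute ratio: I / I_ref = 48850308700
Compute log10: log10(48850308700) = 10.688867
Multiply: SIL = 10 * 10.688867 = 106.89

106.89 dB


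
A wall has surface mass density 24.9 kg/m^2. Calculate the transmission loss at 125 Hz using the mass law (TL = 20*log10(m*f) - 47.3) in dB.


Given values:
  m = 24.9 kg/m^2, f = 125 Hz
Formula: TL = 20 * log10(m * f) - 47.3
Compute m * f = 24.9 * 125 = 3112.5
Compute log10(3112.5) = 3.493109
Compute 20 * 3.493109 = 69.8622
TL = 69.8622 - 47.3 = 22.56

22.56 dB


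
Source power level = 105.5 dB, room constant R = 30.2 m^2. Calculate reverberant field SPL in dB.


Given values:
  Lw = 105.5 dB, R = 30.2 m^2
Formula: SPL = Lw + 10 * log10(4 / R)
Compute 4 / R = 4 / 30.2 = 0.13245
Compute 10 * log10(0.13245) = -8.7795
SPL = 105.5 + (-8.7795) = 96.72

96.72 dB


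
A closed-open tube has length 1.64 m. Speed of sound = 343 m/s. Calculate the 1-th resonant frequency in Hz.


Given values:
  Tube type: closed-open, L = 1.64 m, c = 343 m/s, n = 1
Formula: f_n = (2n - 1) * c / (4 * L)
Compute 2n - 1 = 2*1 - 1 = 1
Compute 4 * L = 4 * 1.64 = 6.56
f = 1 * 343 / 6.56
f = 52.29

52.29 Hz


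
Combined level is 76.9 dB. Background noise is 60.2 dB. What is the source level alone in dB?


Given values:
  L_total = 76.9 dB, L_bg = 60.2 dB
Formula: L_source = 10 * log10(10^(L_total/10) - 10^(L_bg/10))
Convert to linear:
  10^(76.9/10) = 48977881.9368
  10^(60.2/10) = 1047128.5481
Difference: 48977881.9368 - 1047128.5481 = 47930753.3887
L_source = 10 * log10(47930753.3887) = 76.81

76.81 dB


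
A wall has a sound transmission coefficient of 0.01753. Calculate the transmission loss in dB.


Given values:
  tau = 0.01753
Formula: TL = 10 * log10(1 / tau)
Compute 1 / tau = 1 / 0.01753 = 57.0451
Compute log10(57.0451) = 1.756218
TL = 10 * 1.756218 = 17.56

17.56 dB


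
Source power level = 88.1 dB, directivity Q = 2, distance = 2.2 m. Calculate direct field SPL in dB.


Given values:
  Lw = 88.1 dB, Q = 2, r = 2.2 m
Formula: SPL = Lw + 10 * log10(Q / (4 * pi * r^2))
Compute 4 * pi * r^2 = 4 * pi * 2.2^2 = 60.8212
Compute Q / denom = 2 / 60.8212 = 0.03288327
Compute 10 * log10(0.03288327) = -14.8303
SPL = 88.1 + (-14.8303) = 73.27

73.27 dB


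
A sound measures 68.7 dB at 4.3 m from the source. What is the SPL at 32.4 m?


Given values:
  SPL1 = 68.7 dB, r1 = 4.3 m, r2 = 32.4 m
Formula: SPL2 = SPL1 - 20 * log10(r2 / r1)
Compute ratio: r2 / r1 = 32.4 / 4.3 = 7.5349
Compute log10: log10(7.5349) = 0.877077
Compute drop: 20 * 0.877077 = 17.5415
SPL2 = 68.7 - 17.5415 = 51.16

51.16 dB


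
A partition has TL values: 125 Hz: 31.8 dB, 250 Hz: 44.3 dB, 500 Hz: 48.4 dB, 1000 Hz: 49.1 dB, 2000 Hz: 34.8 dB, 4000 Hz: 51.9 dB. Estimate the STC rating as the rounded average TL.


Given TL values at each frequency:
  125 Hz: 31.8 dB
  250 Hz: 44.3 dB
  500 Hz: 48.4 dB
  1000 Hz: 49.1 dB
  2000 Hz: 34.8 dB
  4000 Hz: 51.9 dB
Formula: STC ~ round(average of TL values)
Sum = 31.8 + 44.3 + 48.4 + 49.1 + 34.8 + 51.9 = 260.3
Average = 260.3 / 6 = 43.38
Rounded: 43

43


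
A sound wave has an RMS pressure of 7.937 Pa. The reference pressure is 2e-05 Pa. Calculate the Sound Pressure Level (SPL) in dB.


Given values:
  p = 7.937 Pa
  p_ref = 2e-05 Pa
Formula: SPL = 20 * log10(p / p_ref)
Compute ratio: p / p_ref = 7.937 / 2e-05 = 396850
Compute log10: log10(396850) = 5.598626
Multiply: SPL = 20 * 5.598626 = 111.97

111.97 dB


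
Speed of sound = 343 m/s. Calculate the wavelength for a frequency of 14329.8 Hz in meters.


Given values:
  c = 343 m/s, f = 14329.8 Hz
Formula: lambda = c / f
lambda = 343 / 14329.8
lambda = 0.0239

0.0239 m


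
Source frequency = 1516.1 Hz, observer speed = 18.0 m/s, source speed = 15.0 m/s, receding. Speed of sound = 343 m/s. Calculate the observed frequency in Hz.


Given values:
  f_s = 1516.1 Hz, v_o = 18.0 m/s, v_s = 15.0 m/s
  Direction: receding
Formula: f_o = f_s * (c - v_o) / (c + v_s)
Numerator: c - v_o = 343 - 18.0 = 325.0
Denominator: c + v_s = 343 + 15.0 = 358.0
f_o = 1516.1 * 325.0 / 358.0 = 1376.35

1376.35 Hz


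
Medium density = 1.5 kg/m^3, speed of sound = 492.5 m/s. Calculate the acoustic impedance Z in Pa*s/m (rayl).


Given values:
  rho = 1.5 kg/m^3
  c = 492.5 m/s
Formula: Z = rho * c
Z = 1.5 * 492.5
Z = 738.75

738.75 rayl


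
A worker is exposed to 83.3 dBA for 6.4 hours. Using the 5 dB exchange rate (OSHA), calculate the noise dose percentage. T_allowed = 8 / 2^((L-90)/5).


Given values:
  L = 83.3 dBA, T = 6.4 hours
Formula: T_allowed = 8 / 2^((L - 90) / 5)
Compute exponent: (83.3 - 90) / 5 = -1.34
Compute 2^(-1.34) = 0.395021
T_allowed = 8 / 0.395021 = 20.252088 hours
Dose = (T / T_allowed) * 100
Dose = (6.4 / 20.252088) * 100 = 31.6

31.6 %


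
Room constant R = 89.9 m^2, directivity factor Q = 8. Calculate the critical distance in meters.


Given values:
  R = 89.9 m^2, Q = 8
Formula: d_c = 0.141 * sqrt(Q * R)
Compute Q * R = 8 * 89.9 = 719.2
Compute sqrt(719.2) = 26.8179
d_c = 0.141 * 26.8179 = 3.781

3.781 m


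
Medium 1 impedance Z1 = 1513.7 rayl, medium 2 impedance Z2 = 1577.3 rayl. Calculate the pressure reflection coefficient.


Given values:
  Z1 = 1513.7 rayl, Z2 = 1577.3 rayl
Formula: R = (Z2 - Z1) / (Z2 + Z1)
Numerator: Z2 - Z1 = 1577.3 - 1513.7 = 63.6
Denominator: Z2 + Z1 = 1577.3 + 1513.7 = 3091.0
R = 63.6 / 3091.0 = 0.0206

0.0206


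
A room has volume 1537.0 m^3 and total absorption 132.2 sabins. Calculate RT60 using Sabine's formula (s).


Given values:
  V = 1537.0 m^3
  A = 132.2 sabins
Formula: RT60 = 0.161 * V / A
Numerator: 0.161 * 1537.0 = 247.457
RT60 = 247.457 / 132.2 = 1.872

1.872 s


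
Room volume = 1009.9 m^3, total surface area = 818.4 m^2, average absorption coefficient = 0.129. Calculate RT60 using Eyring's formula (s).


Given values:
  V = 1009.9 m^3, S = 818.4 m^2, alpha = 0.129
Formula: RT60 = 0.161 * V / (-S * ln(1 - alpha))
Compute ln(1 - 0.129) = ln(0.871) = -0.138113
Denominator: -818.4 * -0.138113 = 113.0317
Numerator: 0.161 * 1009.9 = 162.5939
RT60 = 162.5939 / 113.0317 = 1.438

1.438 s


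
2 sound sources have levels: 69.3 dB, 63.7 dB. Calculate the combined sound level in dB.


Formula: L_total = 10 * log10( sum(10^(Li/10)) )
  Source 1: 10^(69.3/10) = 8511380.382
  Source 2: 10^(63.7/10) = 2344228.8153
Sum of linear values = 10855609.1973
L_total = 10 * log10(10855609.1973) = 70.36

70.36 dB


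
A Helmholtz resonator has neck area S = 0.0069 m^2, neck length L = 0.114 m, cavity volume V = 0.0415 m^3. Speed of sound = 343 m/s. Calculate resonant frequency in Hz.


Given values:
  S = 0.0069 m^2, L = 0.114 m, V = 0.0415 m^3, c = 343 m/s
Formula: f = (c / (2*pi)) * sqrt(S / (V * L))
Compute V * L = 0.0415 * 0.114 = 0.004731
Compute S / (V * L) = 0.0069 / 0.004731 = 1.4585
Compute sqrt(1.4585) = 1.207684
Compute c / (2*pi) = 343 / 6.283185 = 54.590148
f = 54.590148 * 1.207684 = 65.93

65.93 Hz


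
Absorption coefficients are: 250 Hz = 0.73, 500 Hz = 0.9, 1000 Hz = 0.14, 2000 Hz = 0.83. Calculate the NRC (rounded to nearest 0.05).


Given values:
  a_250 = 0.73, a_500 = 0.9
  a_1000 = 0.14, a_2000 = 0.83
Formula: NRC = (a250 + a500 + a1000 + a2000) / 4
Sum = 0.73 + 0.9 + 0.14 + 0.83 = 2.6
NRC = 2.6 / 4 = 0.65
Rounded to nearest 0.05: 0.65

0.65


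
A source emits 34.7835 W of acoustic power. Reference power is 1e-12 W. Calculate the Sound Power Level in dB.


Given values:
  W = 34.7835 W
  W_ref = 1e-12 W
Formula: SWL = 10 * log10(W / W_ref)
Compute ratio: W / W_ref = 34783500000000
Compute log10: log10(34783500000000) = 13.541373
Multiply: SWL = 10 * 13.541373 = 135.41

135.41 dB


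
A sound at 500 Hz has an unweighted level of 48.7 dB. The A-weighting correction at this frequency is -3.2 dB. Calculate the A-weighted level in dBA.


Given values:
  SPL = 48.7 dB
  A-weighting at 500 Hz = -3.2 dB
Formula: L_A = SPL + A_weight
L_A = 48.7 + (-3.2)
L_A = 45.5

45.5 dBA


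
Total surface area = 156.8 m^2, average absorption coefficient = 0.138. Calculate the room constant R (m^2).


Given values:
  S = 156.8 m^2, alpha = 0.138
Formula: R = S * alpha / (1 - alpha)
Numerator: 156.8 * 0.138 = 21.6384
Denominator: 1 - 0.138 = 0.862
R = 21.6384 / 0.862 = 25.1

25.1 m^2


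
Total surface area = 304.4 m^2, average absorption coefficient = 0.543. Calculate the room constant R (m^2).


Given values:
  S = 304.4 m^2, alpha = 0.543
Formula: R = S * alpha / (1 - alpha)
Numerator: 304.4 * 0.543 = 165.2892
Denominator: 1 - 0.543 = 0.457
R = 165.2892 / 0.457 = 361.68

361.68 m^2


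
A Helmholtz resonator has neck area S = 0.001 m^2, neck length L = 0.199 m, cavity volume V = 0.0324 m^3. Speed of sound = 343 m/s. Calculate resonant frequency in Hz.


Given values:
  S = 0.001 m^2, L = 0.199 m, V = 0.0324 m^3, c = 343 m/s
Formula: f = (c / (2*pi)) * sqrt(S / (V * L))
Compute V * L = 0.0324 * 0.199 = 0.0064476
Compute S / (V * L) = 0.001 / 0.0064476 = 0.1551
Compute sqrt(0.1551) = 0.393827
Compute c / (2*pi) = 343 / 6.283185 = 54.590148
f = 54.590148 * 0.393827 = 21.5

21.5 Hz


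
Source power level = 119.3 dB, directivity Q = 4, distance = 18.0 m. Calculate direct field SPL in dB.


Given values:
  Lw = 119.3 dB, Q = 4, r = 18.0 m
Formula: SPL = Lw + 10 * log10(Q / (4 * pi * r^2))
Compute 4 * pi * r^2 = 4 * pi * 18.0^2 = 4071.5041
Compute Q / denom = 4 / 4071.5041 = 0.00098244
Compute 10 * log10(0.00098244) = -30.0769
SPL = 119.3 + (-30.0769) = 89.22

89.22 dB


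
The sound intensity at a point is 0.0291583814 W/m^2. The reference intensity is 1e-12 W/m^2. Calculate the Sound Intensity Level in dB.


Given values:
  I = 0.0291583814 W/m^2
  I_ref = 1e-12 W/m^2
Formula: SIL = 10 * log10(I / I_ref)
Compute ratio: I / I_ref = 29158381400
Compute log10: log10(29158381400) = 10.464763
Multiply: SIL = 10 * 10.464763 = 104.65

104.65 dB


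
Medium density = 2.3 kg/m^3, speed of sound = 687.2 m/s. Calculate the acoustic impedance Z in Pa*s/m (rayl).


Given values:
  rho = 2.3 kg/m^3
  c = 687.2 m/s
Formula: Z = rho * c
Z = 2.3 * 687.2
Z = 1580.56

1580.56 rayl


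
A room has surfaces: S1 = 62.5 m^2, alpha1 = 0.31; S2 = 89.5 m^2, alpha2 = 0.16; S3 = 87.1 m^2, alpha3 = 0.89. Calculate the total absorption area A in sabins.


Given surfaces:
  Surface 1: 62.5 * 0.31 = 19.375
  Surface 2: 89.5 * 0.16 = 14.32
  Surface 3: 87.1 * 0.89 = 77.519
Formula: A = sum(Si * alpha_i)
A = 19.375 + 14.32 + 77.519
A = 111.21

111.21 sabins


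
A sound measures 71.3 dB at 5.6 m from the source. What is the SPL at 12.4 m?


Given values:
  SPL1 = 71.3 dB, r1 = 5.6 m, r2 = 12.4 m
Formula: SPL2 = SPL1 - 20 * log10(r2 / r1)
Compute ratio: r2 / r1 = 12.4 / 5.6 = 2.2143
Compute log10: log10(2.2143) = 0.345236
Compute drop: 20 * 0.345236 = 6.9047
SPL2 = 71.3 - 6.9047 = 64.4

64.4 dB


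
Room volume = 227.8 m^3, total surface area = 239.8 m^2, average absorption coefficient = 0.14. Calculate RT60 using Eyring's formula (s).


Given values:
  V = 227.8 m^3, S = 239.8 m^2, alpha = 0.14
Formula: RT60 = 0.161 * V / (-S * ln(1 - alpha))
Compute ln(1 - 0.14) = ln(0.86) = -0.150823
Denominator: -239.8 * -0.150823 = 36.1674
Numerator: 0.161 * 227.8 = 36.6758
RT60 = 36.6758 / 36.1674 = 1.014

1.014 s


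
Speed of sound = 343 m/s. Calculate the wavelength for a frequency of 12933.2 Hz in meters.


Given values:
  c = 343 m/s, f = 12933.2 Hz
Formula: lambda = c / f
lambda = 343 / 12933.2
lambda = 0.0265

0.0265 m


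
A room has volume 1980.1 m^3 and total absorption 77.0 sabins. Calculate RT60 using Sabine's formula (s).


Given values:
  V = 1980.1 m^3
  A = 77.0 sabins
Formula: RT60 = 0.161 * V / A
Numerator: 0.161 * 1980.1 = 318.7961
RT60 = 318.7961 / 77.0 = 4.14

4.14 s


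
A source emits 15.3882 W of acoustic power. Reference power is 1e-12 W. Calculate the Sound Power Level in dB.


Given values:
  W = 15.3882 W
  W_ref = 1e-12 W
Formula: SWL = 10 * log10(W / W_ref)
Compute ratio: W / W_ref = 15388200000000
Compute log10: log10(15388200000000) = 13.187188
Multiply: SWL = 10 * 13.187188 = 131.87

131.87 dB


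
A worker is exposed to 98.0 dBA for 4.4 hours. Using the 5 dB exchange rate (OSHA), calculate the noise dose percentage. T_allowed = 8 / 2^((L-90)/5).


Given values:
  L = 98.0 dBA, T = 4.4 hours
Formula: T_allowed = 8 / 2^((L - 90) / 5)
Compute exponent: (98.0 - 90) / 5 = 1.6
Compute 2^(1.6) = 3.031433
T_allowed = 8 / 3.031433 = 2.639016 hours
Dose = (T / T_allowed) * 100
Dose = (4.4 / 2.639016) * 100 = 166.73

166.73 %


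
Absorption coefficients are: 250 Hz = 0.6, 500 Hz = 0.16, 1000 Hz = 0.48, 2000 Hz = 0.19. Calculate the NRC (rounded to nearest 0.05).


Given values:
  a_250 = 0.6, a_500 = 0.16
  a_1000 = 0.48, a_2000 = 0.19
Formula: NRC = (a250 + a500 + a1000 + a2000) / 4
Sum = 0.6 + 0.16 + 0.48 + 0.19 = 1.43
NRC = 1.43 / 4 = 0.3575
Rounded to nearest 0.05: 0.35

0.35


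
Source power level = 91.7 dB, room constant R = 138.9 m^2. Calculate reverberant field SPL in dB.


Given values:
  Lw = 91.7 dB, R = 138.9 m^2
Formula: SPL = Lw + 10 * log10(4 / R)
Compute 4 / R = 4 / 138.9 = 0.028798
Compute 10 * log10(0.028798) = -15.4064
SPL = 91.7 + (-15.4064) = 76.29

76.29 dB


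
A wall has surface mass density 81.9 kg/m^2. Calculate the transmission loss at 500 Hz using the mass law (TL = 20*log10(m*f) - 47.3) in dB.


Given values:
  m = 81.9 kg/m^2, f = 500 Hz
Formula: TL = 20 * log10(m * f) - 47.3
Compute m * f = 81.9 * 500 = 40950.0
Compute log10(40950.0) = 4.612254
Compute 20 * 4.612254 = 92.2451
TL = 92.2451 - 47.3 = 44.95

44.95 dB


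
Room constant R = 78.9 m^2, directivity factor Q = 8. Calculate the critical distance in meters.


Given values:
  R = 78.9 m^2, Q = 8
Formula: d_c = 0.141 * sqrt(Q * R)
Compute Q * R = 8 * 78.9 = 631.2
Compute sqrt(631.2) = 25.1237
d_c = 0.141 * 25.1237 = 3.542

3.542 m


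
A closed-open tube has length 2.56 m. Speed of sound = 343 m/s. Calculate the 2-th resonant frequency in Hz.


Given values:
  Tube type: closed-open, L = 2.56 m, c = 343 m/s, n = 2
Formula: f_n = (2n - 1) * c / (4 * L)
Compute 2n - 1 = 2*2 - 1 = 3
Compute 4 * L = 4 * 2.56 = 10.24
f = 3 * 343 / 10.24
f = 100.49

100.49 Hz


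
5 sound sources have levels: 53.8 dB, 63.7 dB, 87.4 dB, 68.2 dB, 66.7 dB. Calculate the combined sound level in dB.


Formula: L_total = 10 * log10( sum(10^(Li/10)) )
  Source 1: 10^(53.8/10) = 239883.2919
  Source 2: 10^(63.7/10) = 2344228.8153
  Source 3: 10^(87.4/10) = 549540873.8576
  Source 4: 10^(68.2/10) = 6606934.4801
  Source 5: 10^(66.7/10) = 4677351.4129
Sum of linear values = 563409271.8578
L_total = 10 * log10(563409271.8578) = 87.51

87.51 dB


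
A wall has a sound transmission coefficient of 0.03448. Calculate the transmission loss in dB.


Given values:
  tau = 0.03448
Formula: TL = 10 * log10(1 / tau)
Compute 1 / tau = 1 / 0.03448 = 29.0023
Compute log10(29.0023) = 1.462432
TL = 10 * 1.462432 = 14.62

14.62 dB


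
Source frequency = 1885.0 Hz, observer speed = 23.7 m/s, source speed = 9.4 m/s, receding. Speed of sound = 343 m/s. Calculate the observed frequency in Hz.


Given values:
  f_s = 1885.0 Hz, v_o = 23.7 m/s, v_s = 9.4 m/s
  Direction: receding
Formula: f_o = f_s * (c - v_o) / (c + v_s)
Numerator: c - v_o = 343 - 23.7 = 319.3
Denominator: c + v_s = 343 + 9.4 = 352.4
f_o = 1885.0 * 319.3 / 352.4 = 1707.95

1707.95 Hz


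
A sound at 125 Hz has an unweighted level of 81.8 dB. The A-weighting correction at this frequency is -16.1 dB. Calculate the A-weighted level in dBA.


Given values:
  SPL = 81.8 dB
  A-weighting at 125 Hz = -16.1 dB
Formula: L_A = SPL + A_weight
L_A = 81.8 + (-16.1)
L_A = 65.7

65.7 dBA


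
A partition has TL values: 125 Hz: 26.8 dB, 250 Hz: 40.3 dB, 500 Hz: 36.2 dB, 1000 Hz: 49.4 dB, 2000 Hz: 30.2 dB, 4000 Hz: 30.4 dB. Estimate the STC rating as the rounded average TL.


Given TL values at each frequency:
  125 Hz: 26.8 dB
  250 Hz: 40.3 dB
  500 Hz: 36.2 dB
  1000 Hz: 49.4 dB
  2000 Hz: 30.2 dB
  4000 Hz: 30.4 dB
Formula: STC ~ round(average of TL values)
Sum = 26.8 + 40.3 + 36.2 + 49.4 + 30.2 + 30.4 = 213.3
Average = 213.3 / 6 = 35.55
Rounded: 36

36


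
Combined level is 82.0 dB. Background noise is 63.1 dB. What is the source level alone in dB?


Given values:
  L_total = 82.0 dB, L_bg = 63.1 dB
Formula: L_source = 10 * log10(10^(L_total/10) - 10^(L_bg/10))
Convert to linear:
  10^(82.0/10) = 158489319.2461
  10^(63.1/10) = 2041737.9447
Difference: 158489319.2461 - 2041737.9447 = 156447581.3014
L_source = 10 * log10(156447581.3014) = 81.94

81.94 dB


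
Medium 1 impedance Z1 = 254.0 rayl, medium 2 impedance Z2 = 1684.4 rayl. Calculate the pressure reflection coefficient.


Given values:
  Z1 = 254.0 rayl, Z2 = 1684.4 rayl
Formula: R = (Z2 - Z1) / (Z2 + Z1)
Numerator: Z2 - Z1 = 1684.4 - 254.0 = 1430.4
Denominator: Z2 + Z1 = 1684.4 + 254.0 = 1938.4
R = 1430.4 / 1938.4 = 0.7379

0.7379


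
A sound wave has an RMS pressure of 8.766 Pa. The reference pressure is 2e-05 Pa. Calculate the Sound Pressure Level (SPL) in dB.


Given values:
  p = 8.766 Pa
  p_ref = 2e-05 Pa
Formula: SPL = 20 * log10(p / p_ref)
Compute ratio: p / p_ref = 8.766 / 2e-05 = 438300
Compute log10: log10(438300) = 5.641771
Multiply: SPL = 20 * 5.641771 = 112.84

112.84 dB


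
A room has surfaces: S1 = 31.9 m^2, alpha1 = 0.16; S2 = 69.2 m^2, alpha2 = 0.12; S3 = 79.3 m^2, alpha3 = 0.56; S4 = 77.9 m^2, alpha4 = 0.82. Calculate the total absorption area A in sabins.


Given surfaces:
  Surface 1: 31.9 * 0.16 = 5.104
  Surface 2: 69.2 * 0.12 = 8.304
  Surface 3: 79.3 * 0.56 = 44.408
  Surface 4: 77.9 * 0.82 = 63.878
Formula: A = sum(Si * alpha_i)
A = 5.104 + 8.304 + 44.408 + 63.878
A = 121.69

121.69 sabins


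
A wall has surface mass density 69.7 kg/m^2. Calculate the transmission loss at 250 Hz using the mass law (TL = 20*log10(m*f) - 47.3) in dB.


Given values:
  m = 69.7 kg/m^2, f = 250 Hz
Formula: TL = 20 * log10(m * f) - 47.3
Compute m * f = 69.7 * 250 = 17425.0
Compute log10(17425.0) = 4.241173
Compute 20 * 4.241173 = 84.8235
TL = 84.8235 - 47.3 = 37.52

37.52 dB


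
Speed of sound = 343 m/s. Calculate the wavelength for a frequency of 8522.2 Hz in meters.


Given values:
  c = 343 m/s, f = 8522.2 Hz
Formula: lambda = c / f
lambda = 343 / 8522.2
lambda = 0.0402

0.0402 m


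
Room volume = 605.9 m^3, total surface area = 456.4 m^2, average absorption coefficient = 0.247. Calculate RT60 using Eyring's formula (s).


Given values:
  V = 605.9 m^3, S = 456.4 m^2, alpha = 0.247
Formula: RT60 = 0.161 * V / (-S * ln(1 - alpha))
Compute ln(1 - 0.247) = ln(0.753) = -0.28369
Denominator: -456.4 * -0.28369 = 129.4761
Numerator: 0.161 * 605.9 = 97.5499
RT60 = 97.5499 / 129.4761 = 0.753

0.753 s


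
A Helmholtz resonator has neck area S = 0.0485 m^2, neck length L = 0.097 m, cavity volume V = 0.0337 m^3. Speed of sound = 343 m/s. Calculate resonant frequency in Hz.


Given values:
  S = 0.0485 m^2, L = 0.097 m, V = 0.0337 m^3, c = 343 m/s
Formula: f = (c / (2*pi)) * sqrt(S / (V * L))
Compute V * L = 0.0337 * 0.097 = 0.0032689
Compute S / (V * L) = 0.0485 / 0.0032689 = 14.8368
Compute sqrt(14.8368) = 3.851857
Compute c / (2*pi) = 343 / 6.283185 = 54.590148
f = 54.590148 * 3.851857 = 210.27

210.27 Hz


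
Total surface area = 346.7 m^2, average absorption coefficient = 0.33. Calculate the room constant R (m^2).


Given values:
  S = 346.7 m^2, alpha = 0.33
Formula: R = S * alpha / (1 - alpha)
Numerator: 346.7 * 0.33 = 114.411
Denominator: 1 - 0.33 = 0.67
R = 114.411 / 0.67 = 170.76

170.76 m^2


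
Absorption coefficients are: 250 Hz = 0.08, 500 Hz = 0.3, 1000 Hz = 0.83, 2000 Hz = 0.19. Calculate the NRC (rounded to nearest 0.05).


Given values:
  a_250 = 0.08, a_500 = 0.3
  a_1000 = 0.83, a_2000 = 0.19
Formula: NRC = (a250 + a500 + a1000 + a2000) / 4
Sum = 0.08 + 0.3 + 0.83 + 0.19 = 1.4
NRC = 1.4 / 4 = 0.35
Rounded to nearest 0.05: 0.35

0.35


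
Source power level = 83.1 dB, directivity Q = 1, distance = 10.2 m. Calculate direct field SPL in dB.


Given values:
  Lw = 83.1 dB, Q = 1, r = 10.2 m
Formula: SPL = Lw + 10 * log10(Q / (4 * pi * r^2))
Compute 4 * pi * r^2 = 4 * pi * 10.2^2 = 1307.4052
Compute Q / denom = 1 / 1307.4052 = 0.00076487
Compute 10 * log10(0.00076487) = -31.1641
SPL = 83.1 + (-31.1641) = 51.94

51.94 dB


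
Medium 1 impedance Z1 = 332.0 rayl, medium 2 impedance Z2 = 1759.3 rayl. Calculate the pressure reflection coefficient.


Given values:
  Z1 = 332.0 rayl, Z2 = 1759.3 rayl
Formula: R = (Z2 - Z1) / (Z2 + Z1)
Numerator: Z2 - Z1 = 1759.3 - 332.0 = 1427.3
Denominator: Z2 + Z1 = 1759.3 + 332.0 = 2091.3
R = 1427.3 / 2091.3 = 0.6825

0.6825


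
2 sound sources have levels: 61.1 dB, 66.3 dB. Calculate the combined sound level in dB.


Formula: L_total = 10 * log10( sum(10^(Li/10)) )
  Source 1: 10^(61.1/10) = 1288249.5517
  Source 2: 10^(66.3/10) = 4265795.188
Sum of linear values = 5554044.7397
L_total = 10 * log10(5554044.7397) = 67.45

67.45 dB


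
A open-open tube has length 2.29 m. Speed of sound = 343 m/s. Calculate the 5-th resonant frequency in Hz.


Given values:
  Tube type: open-open, L = 2.29 m, c = 343 m/s, n = 5
Formula: f_n = n * c / (2 * L)
Compute 2 * L = 2 * 2.29 = 4.58
f = 5 * 343 / 4.58
f = 374.45

374.45 Hz


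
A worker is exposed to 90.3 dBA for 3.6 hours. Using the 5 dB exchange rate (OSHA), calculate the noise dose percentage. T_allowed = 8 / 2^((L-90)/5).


Given values:
  L = 90.3 dBA, T = 3.6 hours
Formula: T_allowed = 8 / 2^((L - 90) / 5)
Compute exponent: (90.3 - 90) / 5 = 0.06
Compute 2^(0.06) = 1.042466
T_allowed = 8 / 1.042466 = 7.674111 hours
Dose = (T / T_allowed) * 100
Dose = (3.6 / 7.674111) * 100 = 46.91

46.91 %


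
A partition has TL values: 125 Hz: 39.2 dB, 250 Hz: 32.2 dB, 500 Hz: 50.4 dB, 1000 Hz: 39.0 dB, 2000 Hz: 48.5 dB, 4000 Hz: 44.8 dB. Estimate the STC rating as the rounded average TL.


Given TL values at each frequency:
  125 Hz: 39.2 dB
  250 Hz: 32.2 dB
  500 Hz: 50.4 dB
  1000 Hz: 39.0 dB
  2000 Hz: 48.5 dB
  4000 Hz: 44.8 dB
Formula: STC ~ round(average of TL values)
Sum = 39.2 + 32.2 + 50.4 + 39.0 + 48.5 + 44.8 = 254.1
Average = 254.1 / 6 = 42.35
Rounded: 42

42
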